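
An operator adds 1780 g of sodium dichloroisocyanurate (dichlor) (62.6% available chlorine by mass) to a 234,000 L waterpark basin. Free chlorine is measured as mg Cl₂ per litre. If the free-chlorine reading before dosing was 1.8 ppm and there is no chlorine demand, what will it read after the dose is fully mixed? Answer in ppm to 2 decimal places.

6.56 ppm

Available chlorine delivered: 1780 g × 0.626 = 1114 g as Cl₂.
Concentration rise: 1114 g / 234,000 L = 4.762 mg/L = 4.76 ppm.
Final FC: 1.8 + 4.76 = 6.56 ppm.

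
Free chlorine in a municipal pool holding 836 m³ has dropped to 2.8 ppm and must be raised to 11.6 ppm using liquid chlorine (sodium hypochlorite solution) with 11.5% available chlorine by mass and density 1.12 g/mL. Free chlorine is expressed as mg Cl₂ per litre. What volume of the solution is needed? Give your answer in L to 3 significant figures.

57.1 L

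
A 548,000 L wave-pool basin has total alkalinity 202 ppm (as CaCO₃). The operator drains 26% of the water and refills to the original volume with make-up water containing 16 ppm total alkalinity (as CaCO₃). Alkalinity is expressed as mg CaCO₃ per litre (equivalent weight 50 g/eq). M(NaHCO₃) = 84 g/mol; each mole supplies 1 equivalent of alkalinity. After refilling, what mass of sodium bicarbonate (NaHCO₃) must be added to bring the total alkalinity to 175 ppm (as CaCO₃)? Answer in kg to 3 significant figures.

After draining 26% and refilling: 202 × 0.74 + 16 × 0.26 = 153.64 ppm.
Deficit to target: 175 − 153.64 = 21.36 mg/L.
As CaCO₃: 21.36 mg/L × 548,000 L = 11,710 g; ÷ 50 g/eq ÷ 1 = 234.1 mol NaHCO₃.
Mass: 234.1 × 84 = 19,660 g.

19.7 kg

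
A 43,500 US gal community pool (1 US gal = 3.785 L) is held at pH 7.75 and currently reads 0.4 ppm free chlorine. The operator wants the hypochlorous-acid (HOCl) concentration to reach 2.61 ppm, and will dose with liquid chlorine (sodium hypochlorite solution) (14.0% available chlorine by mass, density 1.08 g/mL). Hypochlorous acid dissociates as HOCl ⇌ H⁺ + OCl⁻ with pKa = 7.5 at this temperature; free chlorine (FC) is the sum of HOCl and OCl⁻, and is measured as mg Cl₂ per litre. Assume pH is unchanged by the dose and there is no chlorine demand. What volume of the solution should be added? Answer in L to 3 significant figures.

7.46 L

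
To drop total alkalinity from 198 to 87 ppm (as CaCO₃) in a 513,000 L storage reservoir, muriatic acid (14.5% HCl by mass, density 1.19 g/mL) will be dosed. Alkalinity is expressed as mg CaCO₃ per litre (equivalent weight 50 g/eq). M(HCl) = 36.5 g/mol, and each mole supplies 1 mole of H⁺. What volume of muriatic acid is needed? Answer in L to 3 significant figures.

241 L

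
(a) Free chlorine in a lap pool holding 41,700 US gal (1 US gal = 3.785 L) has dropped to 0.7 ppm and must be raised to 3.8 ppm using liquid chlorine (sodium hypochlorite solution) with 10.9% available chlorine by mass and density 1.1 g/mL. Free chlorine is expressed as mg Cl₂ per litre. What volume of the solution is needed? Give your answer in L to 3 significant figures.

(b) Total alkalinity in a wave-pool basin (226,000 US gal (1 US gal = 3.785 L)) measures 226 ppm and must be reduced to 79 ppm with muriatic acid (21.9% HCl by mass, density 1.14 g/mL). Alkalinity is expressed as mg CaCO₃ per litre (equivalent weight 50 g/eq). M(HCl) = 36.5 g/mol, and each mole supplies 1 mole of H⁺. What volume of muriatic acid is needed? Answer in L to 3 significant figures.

(a) 4.08 L; (b) 368 L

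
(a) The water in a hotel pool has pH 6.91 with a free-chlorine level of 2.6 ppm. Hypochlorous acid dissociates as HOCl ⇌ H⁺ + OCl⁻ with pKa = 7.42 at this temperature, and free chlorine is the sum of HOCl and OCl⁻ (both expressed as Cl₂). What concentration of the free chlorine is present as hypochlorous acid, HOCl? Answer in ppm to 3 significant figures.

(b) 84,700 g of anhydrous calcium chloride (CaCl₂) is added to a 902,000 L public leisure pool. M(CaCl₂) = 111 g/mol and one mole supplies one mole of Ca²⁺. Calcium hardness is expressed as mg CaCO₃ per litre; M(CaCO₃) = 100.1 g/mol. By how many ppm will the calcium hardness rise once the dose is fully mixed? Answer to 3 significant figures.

(a) 1.99 ppm; (b) 84.7 ppm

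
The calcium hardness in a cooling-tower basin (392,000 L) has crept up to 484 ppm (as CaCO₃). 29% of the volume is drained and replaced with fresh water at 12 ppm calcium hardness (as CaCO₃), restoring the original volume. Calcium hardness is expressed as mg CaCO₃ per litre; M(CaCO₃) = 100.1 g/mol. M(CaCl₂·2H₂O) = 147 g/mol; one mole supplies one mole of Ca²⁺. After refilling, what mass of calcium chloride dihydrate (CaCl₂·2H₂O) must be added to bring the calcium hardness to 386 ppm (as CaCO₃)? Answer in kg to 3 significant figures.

22.4 kg

After draining 29% and refilling: 484 × 0.71 + 12 × 0.29 = 347.12 ppm.
Deficit to target: 386 − 347.12 = 38.88 mg/L.
As CaCO₃: 38.88 mg/L × 392,000 L = 15,240 g; ÷ 100.1 = 152.3 mol Ca²⁺.
Mass: 152.3 × 147 = 22,380 g.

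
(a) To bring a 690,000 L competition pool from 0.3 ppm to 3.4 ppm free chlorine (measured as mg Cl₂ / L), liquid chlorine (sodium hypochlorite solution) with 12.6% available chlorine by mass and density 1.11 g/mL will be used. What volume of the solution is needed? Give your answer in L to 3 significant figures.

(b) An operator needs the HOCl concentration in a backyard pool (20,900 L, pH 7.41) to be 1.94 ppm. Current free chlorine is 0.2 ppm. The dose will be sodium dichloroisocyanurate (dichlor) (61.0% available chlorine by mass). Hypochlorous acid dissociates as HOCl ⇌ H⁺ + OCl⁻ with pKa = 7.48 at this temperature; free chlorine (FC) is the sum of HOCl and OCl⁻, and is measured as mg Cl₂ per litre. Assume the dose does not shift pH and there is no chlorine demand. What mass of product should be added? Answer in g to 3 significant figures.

(a) 15.3 L; (b) 116 g

(a) Chlorine deficit: 3.4 − 0.3 = 3.1 ppm = 3.1 mg/L as Cl₂.
(a) Cl₂ equivalent needed: 3.1 mg/L × 690,000 L = 2,139,000 mg = 2139 g.
(a) Product at 12.6% available chlorine: 2139 / 0.126 = 16,980 g.
(a) Volume at density 1.11 g/mL: 16,980 g ÷ 1.11 g/mL = 15,290 mL.

(b) [OCl⁻]/[HOCl] = 10^(pH − pKa) = 10^(7.41 − 7.48) = 0.8511; fraction as HOCl = 1/(1 + 0.8511) = 0.5402.
(b) Free chlorine required for 1.94 ppm HOCl: 1.94 / 0.5402 = 3.591 ppm.
(b) FC to add: 3.591 − 0.2 = 3.391 mg/L as Cl₂.
(b) Cl₂ equivalent: 3.391 mg/L × 20,900 L = 70.88 g.
(b) Product at 61.0% available Cl: 70.88 / 0.61 = 116.2 g.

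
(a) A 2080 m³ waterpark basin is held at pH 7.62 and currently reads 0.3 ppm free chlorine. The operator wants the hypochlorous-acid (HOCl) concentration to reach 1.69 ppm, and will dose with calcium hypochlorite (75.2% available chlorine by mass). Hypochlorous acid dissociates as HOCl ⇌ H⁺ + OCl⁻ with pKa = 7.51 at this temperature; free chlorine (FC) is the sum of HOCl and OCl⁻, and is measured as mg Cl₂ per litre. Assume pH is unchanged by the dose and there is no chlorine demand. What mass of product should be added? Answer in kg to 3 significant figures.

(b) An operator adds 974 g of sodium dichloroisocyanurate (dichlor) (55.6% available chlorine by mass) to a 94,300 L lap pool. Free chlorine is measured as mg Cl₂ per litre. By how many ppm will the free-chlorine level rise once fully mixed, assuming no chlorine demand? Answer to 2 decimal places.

(a) 9.87 kg; (b) 5.74 ppm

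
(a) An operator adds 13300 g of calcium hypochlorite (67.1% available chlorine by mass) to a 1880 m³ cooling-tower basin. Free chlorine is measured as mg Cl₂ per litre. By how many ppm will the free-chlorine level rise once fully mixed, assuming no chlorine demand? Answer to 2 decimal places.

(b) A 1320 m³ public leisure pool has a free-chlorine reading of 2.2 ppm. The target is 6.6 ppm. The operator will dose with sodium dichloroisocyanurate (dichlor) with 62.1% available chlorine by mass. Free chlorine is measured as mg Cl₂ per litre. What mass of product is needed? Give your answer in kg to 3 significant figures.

(a) 4.75 ppm; (b) 9.35 kg

(a) Volume: 1880 m³ = 1,880,000 L.
(a) Available chlorine delivered: 13,300 g × 0.671 = 8924 g as Cl₂.
(a) Concentration rise: 8924 g / 1,880,000 L = 4.747 mg/L = 4.75 ppm.

(b) Volume: 1320 m³ = 1,320,000 L.
(b) Chlorine deficit: 6.6 − 2.2 = 4.4 ppm = 4.4 mg/L as Cl₂.
(b) Cl₂ equivalent needed: 4.4 mg/L × 1,320,000 L = 5,808,000 mg = 5808 g.
(b) Product at 62.1% available chlorine: 5808 / 0.621 = 9353 g.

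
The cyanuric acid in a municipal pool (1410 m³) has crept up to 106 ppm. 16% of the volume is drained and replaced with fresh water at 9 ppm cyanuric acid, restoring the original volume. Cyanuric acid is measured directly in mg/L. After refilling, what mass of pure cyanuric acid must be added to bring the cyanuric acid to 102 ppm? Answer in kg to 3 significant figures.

Volume: 1410 m³ = 1,410,000 L.
After draining 16% and refilling: 106 × 0.84 + 9 × 0.16 = 90.48 ppm.
Deficit to target: 102 − 90.48 = 11.52 mg/L.
Mass: 11.52 mg/L × 1,410,000 L = 16,240 g cyanuric acid.

16.2 kg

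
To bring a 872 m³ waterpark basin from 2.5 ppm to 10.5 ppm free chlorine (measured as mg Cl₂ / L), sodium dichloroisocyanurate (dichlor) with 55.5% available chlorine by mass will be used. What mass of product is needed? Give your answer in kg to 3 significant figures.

Volume: 872 m³ = 872,000 L.
Chlorine deficit: 10.5 − 2.5 = 8 ppm = 8 mg/L as Cl₂.
Cl₂ equivalent needed: 8 mg/L × 872,000 L = 6,976,000 mg = 6976 g.
Product at 55.5% available chlorine: 6976 / 0.555 = 12,570 g.

12.6 kg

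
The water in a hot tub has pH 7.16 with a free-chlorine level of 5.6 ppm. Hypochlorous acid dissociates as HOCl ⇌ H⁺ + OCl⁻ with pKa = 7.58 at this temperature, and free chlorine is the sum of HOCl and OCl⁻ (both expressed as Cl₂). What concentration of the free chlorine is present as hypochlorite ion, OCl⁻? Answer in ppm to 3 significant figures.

1.54 ppm

[OCl⁻]/[HOCl] = 10^(pH − pKa) = 10^(7.16 − 7.58) = 10^-0.42 = 0.3802.
Fraction as HOCl = 1 / (1 + 0.3802) = 0.7245.
OCl⁻ = (1 − 0.7245) × 5.6 ppm = 1.543 ppm.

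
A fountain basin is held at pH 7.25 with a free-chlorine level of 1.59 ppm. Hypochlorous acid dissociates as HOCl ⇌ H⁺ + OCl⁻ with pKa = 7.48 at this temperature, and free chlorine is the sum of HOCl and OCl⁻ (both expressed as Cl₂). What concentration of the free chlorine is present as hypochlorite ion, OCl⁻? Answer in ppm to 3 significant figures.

[OCl⁻]/[HOCl] = 10^(pH − pKa) = 10^(7.25 − 7.48) = 10^-0.23 = 0.5888.
Fraction as HOCl = 1 / (1 + 0.5888) = 0.6294.
OCl⁻ = (1 − 0.6294) × 1.59 ppm = 0.5893 ppm.

0.589 ppm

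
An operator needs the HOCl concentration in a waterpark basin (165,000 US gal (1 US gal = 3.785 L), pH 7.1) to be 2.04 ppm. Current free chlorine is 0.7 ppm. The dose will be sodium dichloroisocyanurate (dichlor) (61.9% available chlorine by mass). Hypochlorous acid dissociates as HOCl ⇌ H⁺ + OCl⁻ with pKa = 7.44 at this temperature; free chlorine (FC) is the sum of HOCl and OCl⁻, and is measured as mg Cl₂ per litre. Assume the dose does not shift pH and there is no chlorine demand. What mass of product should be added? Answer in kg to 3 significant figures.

Volume: 165,000 US gal × 3.785 L/gal = 624,525 L.
[OCl⁻]/[HOCl] = 10^(pH − pKa) = 10^(7.1 − 7.44) = 0.4571; fraction as HOCl = 1/(1 + 0.4571) = 0.6863.
Free chlorine required for 2.04 ppm HOCl: 2.04 / 0.6863 = 2.972 ppm.
FC to add: 2.972 − 0.7 = 2.272 mg/L as Cl₂.
Cl₂ equivalent: 2.272 mg/L × 624,525 L = 1419 g.
Product at 61.9% available Cl: 1419 / 0.619 = 2293 g.

2.29 kg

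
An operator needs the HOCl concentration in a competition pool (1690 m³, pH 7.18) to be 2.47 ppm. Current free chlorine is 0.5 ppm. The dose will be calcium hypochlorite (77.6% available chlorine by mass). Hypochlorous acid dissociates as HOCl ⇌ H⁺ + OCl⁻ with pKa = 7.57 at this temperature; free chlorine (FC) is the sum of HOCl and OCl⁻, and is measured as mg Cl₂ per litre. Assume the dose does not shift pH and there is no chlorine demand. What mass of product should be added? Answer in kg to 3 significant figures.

Volume: 1690 m³ = 1,690,000 L.
[OCl⁻]/[HOCl] = 10^(pH − pKa) = 10^(7.18 − 7.57) = 0.4074; fraction as HOCl = 1/(1 + 0.4074) = 0.7105.
Free chlorine required for 2.47 ppm HOCl: 2.47 / 0.7105 = 3.476 ppm.
FC to add: 3.476 − 0.5 = 2.976 mg/L as Cl₂.
Cl₂ equivalent: 2.976 mg/L × 1,690,000 L = 5030 g.
Product at 77.6% available Cl: 5030 / 0.776 = 6482 g.

6.48 kg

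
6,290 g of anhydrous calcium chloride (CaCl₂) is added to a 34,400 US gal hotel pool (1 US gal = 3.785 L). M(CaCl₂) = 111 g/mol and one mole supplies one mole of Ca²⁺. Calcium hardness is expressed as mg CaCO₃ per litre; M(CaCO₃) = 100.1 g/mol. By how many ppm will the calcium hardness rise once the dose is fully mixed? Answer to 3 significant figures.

43.6 ppm

Volume: 34,400 US gal × 3.785 L/gal = 130,204 L.
Moles of Ca²⁺: 6,290 g ÷ 111 g/mol = 56.67 mol.
As CaCO₃: 56.67 mol × 100.1 g/mol = 5672 g.
Rise: 5672 g / 130,204 L × 1000 = 43.56 mg/L.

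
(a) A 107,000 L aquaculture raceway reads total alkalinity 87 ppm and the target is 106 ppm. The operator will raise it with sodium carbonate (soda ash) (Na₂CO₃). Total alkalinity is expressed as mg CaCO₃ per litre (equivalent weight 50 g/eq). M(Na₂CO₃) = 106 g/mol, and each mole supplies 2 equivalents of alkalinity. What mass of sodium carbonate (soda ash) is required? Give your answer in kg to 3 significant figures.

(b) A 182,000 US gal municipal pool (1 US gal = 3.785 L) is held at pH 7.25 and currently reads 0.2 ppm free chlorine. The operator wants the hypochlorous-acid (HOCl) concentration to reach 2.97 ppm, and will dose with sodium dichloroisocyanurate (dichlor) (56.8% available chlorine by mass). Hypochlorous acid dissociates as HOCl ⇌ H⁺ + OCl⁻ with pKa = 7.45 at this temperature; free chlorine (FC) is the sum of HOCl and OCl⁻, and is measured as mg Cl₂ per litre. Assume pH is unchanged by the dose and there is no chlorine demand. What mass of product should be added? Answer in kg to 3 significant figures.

(a) Alkalinity to add: (106 − 87) = 19 mg/L as CaCO₃ × 107,000 L = 2033 g as CaCO₃.
(a) Equivalents: 2033 g ÷ 50 g/eq = 40.66 eq.
(a) Each mole of Na₂CO₃ supplies 2 eq, so 40.66 / 2 = 20.33 mol.
(a) Mass: 20.33 mol × 106 g/mol = 2155 g.

(b) Volume: 182,000 US gal × 3.785 L/gal = 688,870 L.
(b) [OCl⁻]/[HOCl] = 10^(pH − pKa) = 10^(7.25 − 7.45) = 0.631; fraction as HOCl = 1/(1 + 0.631) = 0.6131.
(b) Free chlorine required for 2.97 ppm HOCl: 2.97 / 0.6131 = 4.844 ppm.
(b) FC to add: 4.844 − 0.2 = 4.644 mg/L as Cl₂.
(b) Cl₂ equivalent: 4.644 mg/L × 688,870 L = 3199 g.
(b) Product at 56.8% available Cl: 3199 / 0.568 = 5632 g.

(a) 2.15 kg; (b) 5.63 kg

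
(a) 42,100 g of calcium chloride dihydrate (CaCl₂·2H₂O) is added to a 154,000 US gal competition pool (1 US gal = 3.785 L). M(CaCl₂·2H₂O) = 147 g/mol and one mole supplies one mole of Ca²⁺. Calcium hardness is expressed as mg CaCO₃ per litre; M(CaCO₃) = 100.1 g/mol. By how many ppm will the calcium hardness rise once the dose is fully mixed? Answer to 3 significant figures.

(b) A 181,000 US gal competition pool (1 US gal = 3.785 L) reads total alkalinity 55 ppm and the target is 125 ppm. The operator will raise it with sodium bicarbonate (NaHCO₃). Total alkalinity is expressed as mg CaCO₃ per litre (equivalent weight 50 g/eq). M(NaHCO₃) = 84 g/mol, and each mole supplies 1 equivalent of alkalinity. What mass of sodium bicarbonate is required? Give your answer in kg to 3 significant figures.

(a) 49.2 ppm; (b) 80.6 kg

(a) Volume: 154,000 US gal × 3.785 L/gal = 582,890 L.
(a) Moles of Ca²⁺: 42,100 g ÷ 147 g/mol = 286.4 mol.
(a) As CaCO₃: 286.4 mol × 100.1 g/mol = 28,670 g.
(a) Rise: 28,670 g / 582,890 L × 1000 = 49.18 mg/L.

(b) Volume: 181,000 US gal × 3.785 L/gal = 685,085 L.
(b) Alkalinity to add: (125 − 55) = 70 mg/L as CaCO₃ × 685,085 L = 47,960 g as CaCO₃.
(b) Equivalents: 47,960 g ÷ 50 g/eq = 959.1 eq.
(b) NaHCO₃ supplies 1 eq per mole → 959.1 mol.
(b) Mass: 959.1 mol × 84 g/mol = 80,570 g.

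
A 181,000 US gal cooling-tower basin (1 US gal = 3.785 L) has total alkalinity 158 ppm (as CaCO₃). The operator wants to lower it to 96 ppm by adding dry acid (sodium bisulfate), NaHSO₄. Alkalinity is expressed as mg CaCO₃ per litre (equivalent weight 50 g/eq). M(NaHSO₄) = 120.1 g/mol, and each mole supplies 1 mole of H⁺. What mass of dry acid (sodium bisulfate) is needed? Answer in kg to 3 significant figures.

Volume: 181,000 US gal × 3.785 L/gal = 685,085 L.
Alkalinity to neutralize: (158 − 96) = 62 mg/L as CaCO₃ × 685,085 L = 42,480 g as CaCO₃.
Equivalents of H⁺ required: 42,480 ÷ 50 g/eq = 849.5 eq = 849.5 mol NaHSO₄.
Mass of NaHSO₄: 849.5 × 120.1 = 102,000 g.

102 kg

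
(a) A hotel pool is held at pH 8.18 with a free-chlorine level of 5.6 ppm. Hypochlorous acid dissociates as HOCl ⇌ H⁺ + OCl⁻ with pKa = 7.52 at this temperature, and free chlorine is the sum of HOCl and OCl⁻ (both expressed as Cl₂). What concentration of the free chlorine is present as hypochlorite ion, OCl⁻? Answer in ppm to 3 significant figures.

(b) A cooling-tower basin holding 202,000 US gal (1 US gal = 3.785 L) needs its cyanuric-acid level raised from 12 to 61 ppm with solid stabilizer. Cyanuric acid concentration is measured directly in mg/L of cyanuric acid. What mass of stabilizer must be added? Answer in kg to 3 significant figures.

(a) 4.59 ppm; (b) 37.5 kg

(a) [OCl⁻]/[HOCl] = 10^(pH − pKa) = 10^(8.18 − 7.52) = 10^0.66 = 4.571.
(a) Fraction as HOCl = 1 / (1 + 4.571) = 0.1795.
(a) OCl⁻ = (1 − 0.1795) × 5.6 ppm = 4.595 ppm.

(b) Volume: 202,000 US gal × 3.785 L/gal = 764,570 L.
(b) CYA to add: (61 − 12) = 49 mg/L × 764,570 L = 37,460 g cyanuric acid.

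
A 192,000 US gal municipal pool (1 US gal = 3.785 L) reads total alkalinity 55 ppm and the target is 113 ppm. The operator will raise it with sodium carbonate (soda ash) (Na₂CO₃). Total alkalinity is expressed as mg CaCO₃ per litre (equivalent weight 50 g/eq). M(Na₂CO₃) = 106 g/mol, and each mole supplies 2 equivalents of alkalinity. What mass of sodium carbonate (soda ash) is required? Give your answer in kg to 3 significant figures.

44.7 kg

Volume: 192,000 US gal × 3.785 L/gal = 726,720 L.
Alkalinity to add: (113 − 55) = 58 mg/L as CaCO₃ × 726,720 L = 42,150 g as CaCO₃.
Equivalents: 42,150 g ÷ 50 g/eq = 843 eq.
Each mole of Na₂CO₃ supplies 2 eq, so 843 / 2 = 421.5 mol.
Mass: 421.5 mol × 106 g/mol = 44,680 g.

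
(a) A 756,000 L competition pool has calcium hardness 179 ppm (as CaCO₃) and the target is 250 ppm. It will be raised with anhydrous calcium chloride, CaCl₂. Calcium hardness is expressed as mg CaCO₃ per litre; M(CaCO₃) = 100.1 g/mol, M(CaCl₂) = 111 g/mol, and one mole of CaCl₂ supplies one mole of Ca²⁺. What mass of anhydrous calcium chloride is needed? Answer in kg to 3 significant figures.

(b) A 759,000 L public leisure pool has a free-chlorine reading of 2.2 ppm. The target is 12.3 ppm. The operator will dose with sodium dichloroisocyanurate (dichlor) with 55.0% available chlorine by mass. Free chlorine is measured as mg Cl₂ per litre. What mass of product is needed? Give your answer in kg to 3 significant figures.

(a) Hardness to add: (250 − 179) = 71 mg/L as CaCO₃ × 756,000 L = 53,680 g as CaCO₃.
(a) Moles of Ca²⁺ (1 mol Ca²⁺ ≡ 1 mol CaCO₃): 53,680 / 100.1 g/mol = 536.2 mol.
(a) Mass of CaCl₂: 536.2 × 111 = 59,520 g.

(b) Chlorine deficit: 12.3 − 2.2 = 10.1 ppm = 10.1 mg/L as Cl₂.
(b) Cl₂ equivalent needed: 10.1 mg/L × 759,000 L = 7,666,000 mg = 7666 g.
(b) Product at 55.0% available chlorine: 7666 / 0.55 = 13,940 g.

(a) 59.5 kg; (b) 13.9 kg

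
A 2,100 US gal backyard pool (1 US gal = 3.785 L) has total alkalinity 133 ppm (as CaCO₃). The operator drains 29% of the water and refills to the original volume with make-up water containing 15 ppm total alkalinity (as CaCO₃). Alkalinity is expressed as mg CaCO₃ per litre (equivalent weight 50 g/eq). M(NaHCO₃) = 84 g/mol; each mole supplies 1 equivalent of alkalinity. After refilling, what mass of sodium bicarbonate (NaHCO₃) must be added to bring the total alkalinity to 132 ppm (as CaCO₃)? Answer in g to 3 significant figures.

444 g

Volume: 2,100 US gal × 3.785 L/gal = 7,948 L.
After draining 29% and refilling: 133 × 0.71 + 15 × 0.29 = 98.78 ppm.
Deficit to target: 132 − 98.78 = 33.22 mg/L.
As CaCO₃: 33.22 mg/L × 7,948 L = 264 g; ÷ 50 g/eq ÷ 1 = 5.281 mol NaHCO₃.
Mass: 5.281 × 84 = 443.6 g.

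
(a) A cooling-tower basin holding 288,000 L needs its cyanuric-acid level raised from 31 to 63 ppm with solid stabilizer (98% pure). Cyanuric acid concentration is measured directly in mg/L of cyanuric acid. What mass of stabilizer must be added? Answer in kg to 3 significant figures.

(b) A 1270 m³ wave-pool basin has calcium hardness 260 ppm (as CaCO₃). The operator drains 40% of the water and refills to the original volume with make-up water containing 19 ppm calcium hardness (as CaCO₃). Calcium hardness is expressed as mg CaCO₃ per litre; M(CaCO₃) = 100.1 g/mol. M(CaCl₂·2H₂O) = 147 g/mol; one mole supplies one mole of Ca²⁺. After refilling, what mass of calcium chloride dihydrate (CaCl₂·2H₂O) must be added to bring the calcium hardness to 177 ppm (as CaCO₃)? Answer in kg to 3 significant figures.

(a) 9.40 kg; (b) 25.0 kg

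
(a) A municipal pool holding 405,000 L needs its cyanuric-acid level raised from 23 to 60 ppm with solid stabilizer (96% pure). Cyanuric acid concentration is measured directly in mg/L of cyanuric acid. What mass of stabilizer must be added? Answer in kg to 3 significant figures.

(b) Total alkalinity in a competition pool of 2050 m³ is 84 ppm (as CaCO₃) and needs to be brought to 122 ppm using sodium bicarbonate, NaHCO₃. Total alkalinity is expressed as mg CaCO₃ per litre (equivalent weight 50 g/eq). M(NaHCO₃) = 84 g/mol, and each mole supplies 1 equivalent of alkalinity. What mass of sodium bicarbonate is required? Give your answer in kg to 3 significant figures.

(a) CYA to add: (60 − 23) = 37 mg/L × 405,000 L = 14,980 g cyanuric acid.
(a) At 96% purity: 14,980 / 0.96 = 15,610 g product.

(b) Volume: 2050 m³ = 2,050,000 L.
(b) Alkalinity to add: (122 − 84) = 38 mg/L as CaCO₃ × 2,050,000 L = 77,900 g as CaCO₃.
(b) Equivalents: 77,900 g ÷ 50 g/eq = 1558 eq.
(b) NaHCO₃ supplies 1 eq per mole → 1558 mol.
(b) Mass: 1558 mol × 84 g/mol = 130,900 g.

(a) 15.6 kg; (b) 131 kg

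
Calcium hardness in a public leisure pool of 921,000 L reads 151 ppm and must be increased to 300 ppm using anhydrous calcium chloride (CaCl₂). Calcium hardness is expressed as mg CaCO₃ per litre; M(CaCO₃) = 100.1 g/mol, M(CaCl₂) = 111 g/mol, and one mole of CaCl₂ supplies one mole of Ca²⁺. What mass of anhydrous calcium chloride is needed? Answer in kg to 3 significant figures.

152 kg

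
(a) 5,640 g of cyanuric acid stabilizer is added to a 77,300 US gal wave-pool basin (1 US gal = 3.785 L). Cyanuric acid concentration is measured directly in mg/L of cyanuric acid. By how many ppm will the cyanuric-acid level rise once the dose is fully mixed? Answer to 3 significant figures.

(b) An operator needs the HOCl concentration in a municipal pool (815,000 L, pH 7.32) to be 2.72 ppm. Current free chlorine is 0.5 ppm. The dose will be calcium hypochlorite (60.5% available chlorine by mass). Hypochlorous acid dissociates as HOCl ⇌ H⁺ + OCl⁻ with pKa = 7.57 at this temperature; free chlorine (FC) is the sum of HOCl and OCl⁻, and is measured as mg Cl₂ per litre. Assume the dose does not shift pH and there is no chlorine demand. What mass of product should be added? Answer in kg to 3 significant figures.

(a) Volume: 77,300 US gal × 3.785 L/gal = 292,580 L.
(a) Rise: 5,640 g / 292,580 L × 1000 = 19.28 mg/L.

(b) [OCl⁻]/[HOCl] = 10^(pH − pKa) = 10^(7.32 − 7.57) = 0.5623; fraction as HOCl = 1/(1 + 0.5623) = 0.6401.
(b) Free chlorine required for 2.72 ppm HOCl: 2.72 / 0.6401 = 4.25 ppm.
(b) FC to add: 4.25 − 0.5 = 3.75 mg/L as Cl₂.
(b) Cl₂ equivalent: 3.75 mg/L × 815,000 L = 3056 g.
(b) Product at 60.5% available Cl: 3056 / 0.605 = 5051 g.

(a) 19.3 ppm; (b) 5.05 kg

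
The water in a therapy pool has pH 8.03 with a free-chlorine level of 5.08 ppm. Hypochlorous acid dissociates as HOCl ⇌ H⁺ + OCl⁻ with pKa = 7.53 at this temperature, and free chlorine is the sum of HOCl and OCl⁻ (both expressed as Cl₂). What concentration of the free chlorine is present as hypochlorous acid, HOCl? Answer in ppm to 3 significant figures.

1.22 ppm

[OCl⁻]/[HOCl] = 10^(pH − pKa) = 10^(8.03 − 7.53) = 10^0.50 = 3.162.
Fraction as HOCl = 1 / (1 + 3.162) = 0.2403.
HOCl = 0.2403 × 5.08 ppm = 1.22 ppm.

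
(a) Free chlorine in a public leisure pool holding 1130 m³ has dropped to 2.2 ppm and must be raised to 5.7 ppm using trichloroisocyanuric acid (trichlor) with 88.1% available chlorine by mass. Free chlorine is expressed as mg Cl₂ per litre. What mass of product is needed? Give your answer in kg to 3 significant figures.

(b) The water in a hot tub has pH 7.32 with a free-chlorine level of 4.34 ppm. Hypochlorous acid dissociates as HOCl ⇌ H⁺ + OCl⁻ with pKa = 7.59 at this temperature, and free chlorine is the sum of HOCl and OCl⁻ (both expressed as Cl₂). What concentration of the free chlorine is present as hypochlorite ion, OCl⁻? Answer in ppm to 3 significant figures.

(a) 4.49 kg; (b) 1.52 ppm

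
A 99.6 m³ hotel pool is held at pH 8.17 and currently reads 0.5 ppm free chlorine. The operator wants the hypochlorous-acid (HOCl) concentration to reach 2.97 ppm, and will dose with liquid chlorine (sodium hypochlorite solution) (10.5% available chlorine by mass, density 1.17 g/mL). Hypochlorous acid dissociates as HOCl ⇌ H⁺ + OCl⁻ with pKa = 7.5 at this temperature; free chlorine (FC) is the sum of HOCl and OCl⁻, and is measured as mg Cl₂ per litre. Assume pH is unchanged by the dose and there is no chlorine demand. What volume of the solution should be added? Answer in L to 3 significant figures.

Volume: 99.6 m³ = 99,600 L.
[OCl⁻]/[HOCl] = 10^(pH − pKa) = 10^(8.17 − 7.5) = 4.677; fraction as HOCl = 1/(1 + 4.677) = 0.1761.
Free chlorine required for 2.97 ppm HOCl: 2.97 / 0.1761 = 16.86 ppm.
FC to add: 16.86 − 0.5 = 16.36 mg/L as Cl₂.
Cl₂ equivalent: 16.36 mg/L × 99,600 L = 1630 g.
Product at 10.5% available Cl: 1630 / 0.105 = 15,520 g.
Volume: 15,520 g ÷ 1.17 g/mL = 13,270 mL.

13.3 L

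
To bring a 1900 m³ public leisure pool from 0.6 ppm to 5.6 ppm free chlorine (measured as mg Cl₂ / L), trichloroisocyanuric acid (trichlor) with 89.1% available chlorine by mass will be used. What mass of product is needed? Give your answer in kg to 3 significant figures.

Volume: 1900 m³ = 1,900,000 L.
Chlorine deficit: 5.6 − 0.6 = 5 ppm = 5 mg/L as Cl₂.
Cl₂ equivalent needed: 5 mg/L × 1,900,000 L = 9,500,000 mg = 9500 g.
Product at 89.1% available chlorine: 9500 / 0.891 = 10,660 g.

10.7 kg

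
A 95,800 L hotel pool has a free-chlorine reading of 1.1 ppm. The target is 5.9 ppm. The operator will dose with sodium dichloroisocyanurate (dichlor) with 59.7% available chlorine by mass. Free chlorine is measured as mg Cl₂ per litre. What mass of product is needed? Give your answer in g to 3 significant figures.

Chlorine deficit: 5.9 − 1.1 = 4.8 ppm = 4.8 mg/L as Cl₂.
Cl₂ equivalent needed: 4.8 mg/L × 95,800 L = 459,800 mg = 459.8 g.
Product at 59.7% available chlorine: 459.8 / 0.597 = 770.3 g.

770 g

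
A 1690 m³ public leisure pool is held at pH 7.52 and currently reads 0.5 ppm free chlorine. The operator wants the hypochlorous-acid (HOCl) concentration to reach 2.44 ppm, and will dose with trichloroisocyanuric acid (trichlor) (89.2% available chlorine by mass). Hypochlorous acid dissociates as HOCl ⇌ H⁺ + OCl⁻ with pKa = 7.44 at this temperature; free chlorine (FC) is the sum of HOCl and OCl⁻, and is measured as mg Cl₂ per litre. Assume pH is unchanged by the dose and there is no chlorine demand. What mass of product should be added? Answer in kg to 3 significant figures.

Volume: 1690 m³ = 1,690,000 L.
[OCl⁻]/[HOCl] = 10^(pH − pKa) = 10^(7.52 − 7.44) = 1.202; fraction as HOCl = 1/(1 + 1.202) = 0.4541.
Free chlorine required for 2.44 ppm HOCl: 2.44 / 0.4541 = 5.374 ppm.
FC to add: 5.374 − 0.5 = 4.874 mg/L as Cl₂.
Cl₂ equivalent: 4.874 mg/L × 1,690,000 L = 8236 g.
Product at 89.2% available Cl: 8236 / 0.892 = 9233 g.

9.23 kg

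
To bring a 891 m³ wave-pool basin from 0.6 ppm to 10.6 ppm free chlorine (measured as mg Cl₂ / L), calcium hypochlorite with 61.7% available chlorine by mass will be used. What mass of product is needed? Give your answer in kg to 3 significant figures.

Volume: 891 m³ = 891,000 L.
Chlorine deficit: 10.6 − 0.6 = 10 ppm = 10 mg/L as Cl₂.
Cl₂ equivalent needed: 10 mg/L × 891,000 L = 8,910,000 mg = 8910 g.
Product at 61.7% available chlorine: 8910 / 0.617 = 14,440 g.

14.4 kg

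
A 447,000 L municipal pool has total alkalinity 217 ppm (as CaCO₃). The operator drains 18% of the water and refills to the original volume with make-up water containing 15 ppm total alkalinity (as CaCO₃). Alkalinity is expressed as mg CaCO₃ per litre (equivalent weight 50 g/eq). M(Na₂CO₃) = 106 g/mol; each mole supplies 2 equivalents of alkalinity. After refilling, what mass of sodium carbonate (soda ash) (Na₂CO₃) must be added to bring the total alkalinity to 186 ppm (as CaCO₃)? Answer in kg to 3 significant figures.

After draining 18% and refilling: 217 × 0.82 + 15 × 0.18 = 180.64 ppm.
Deficit to target: 186 − 180.64 = 5.36 mg/L.
As CaCO₃: 5.36 mg/L × 447,000 L = 2396 g; ÷ 50 g/eq ÷ 2 = 23.96 mol Na₂CO₃.
Mass: 23.96 × 106 = 2540 g.

2.54 kg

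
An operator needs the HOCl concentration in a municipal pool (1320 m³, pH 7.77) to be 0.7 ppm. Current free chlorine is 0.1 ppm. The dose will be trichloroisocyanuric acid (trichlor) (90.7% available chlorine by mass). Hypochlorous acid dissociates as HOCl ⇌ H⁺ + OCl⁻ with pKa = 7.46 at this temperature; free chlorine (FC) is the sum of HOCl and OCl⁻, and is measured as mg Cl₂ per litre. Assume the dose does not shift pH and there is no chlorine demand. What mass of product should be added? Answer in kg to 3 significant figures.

2.95 kg

Volume: 1320 m³ = 1,320,000 L.
[OCl⁻]/[HOCl] = 10^(pH − pKa) = 10^(7.77 − 7.46) = 2.042; fraction as HOCl = 1/(1 + 2.042) = 0.3288.
Free chlorine required for 0.7 ppm HOCl: 0.7 / 0.3288 = 2.129 ppm.
FC to add: 2.129 − 0.1 = 2.029 mg/L as Cl₂.
Cl₂ equivalent: 2.029 mg/L × 1,320,000 L = 2679 g.
Product at 90.7% available Cl: 2679 / 0.907 = 2953 g.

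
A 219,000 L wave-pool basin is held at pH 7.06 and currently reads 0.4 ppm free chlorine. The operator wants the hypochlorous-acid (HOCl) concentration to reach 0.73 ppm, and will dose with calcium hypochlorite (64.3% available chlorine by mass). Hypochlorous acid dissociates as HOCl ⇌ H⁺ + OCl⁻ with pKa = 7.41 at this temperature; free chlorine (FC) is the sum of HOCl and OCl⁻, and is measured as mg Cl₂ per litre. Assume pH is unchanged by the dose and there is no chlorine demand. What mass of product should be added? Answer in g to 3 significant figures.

223 g

[OCl⁻]/[HOCl] = 10^(pH − pKa) = 10^(7.06 − 7.41) = 0.4467; fraction as HOCl = 1/(1 + 0.4467) = 0.6912.
Free chlorine required for 0.73 ppm HOCl: 0.73 / 0.6912 = 1.056 ppm.
FC to add: 1.056 − 0.4 = 0.6561 mg/L as Cl₂.
Cl₂ equivalent: 0.6561 mg/L × 219,000 L = 143.7 g.
Product at 64.3% available Cl: 143.7 / 0.643 = 223.5 g.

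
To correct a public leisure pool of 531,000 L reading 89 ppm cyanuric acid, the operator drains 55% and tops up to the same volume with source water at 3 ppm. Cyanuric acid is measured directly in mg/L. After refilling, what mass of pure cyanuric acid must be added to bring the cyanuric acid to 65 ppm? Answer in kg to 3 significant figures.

12.4 kg

After draining 55% and refilling: 89 × 0.45 + 3 × 0.55 = 41.7 ppm.
Deficit to target: 65 − 41.7 = 23.3 mg/L.
Mass: 23.3 mg/L × 531,000 L = 12,370 g cyanuric acid.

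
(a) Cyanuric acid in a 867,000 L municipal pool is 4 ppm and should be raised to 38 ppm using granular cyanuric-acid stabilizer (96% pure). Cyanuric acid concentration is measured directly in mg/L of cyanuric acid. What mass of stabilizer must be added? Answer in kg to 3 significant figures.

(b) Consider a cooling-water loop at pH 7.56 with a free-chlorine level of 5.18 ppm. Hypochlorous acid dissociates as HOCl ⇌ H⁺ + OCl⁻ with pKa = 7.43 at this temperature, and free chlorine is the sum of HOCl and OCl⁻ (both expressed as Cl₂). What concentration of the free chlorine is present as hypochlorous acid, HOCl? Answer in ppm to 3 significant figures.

(a) 30.7 kg; (b) 2.21 ppm

(a) CYA to add: (38 − 4) = 34 mg/L × 867,000 L = 29,480 g cyanuric acid.
(a) At 96% purity: 29,480 / 0.96 = 30,710 g product.

(b) [OCl⁻]/[HOCl] = 10^(pH − pKa) = 10^(7.56 − 7.43) = 10^0.13 = 1.349.
(b) Fraction as HOCl = 1 / (1 + 1.349) = 0.4257.
(b) HOCl = 0.4257 × 5.18 ppm = 2.205 ppm.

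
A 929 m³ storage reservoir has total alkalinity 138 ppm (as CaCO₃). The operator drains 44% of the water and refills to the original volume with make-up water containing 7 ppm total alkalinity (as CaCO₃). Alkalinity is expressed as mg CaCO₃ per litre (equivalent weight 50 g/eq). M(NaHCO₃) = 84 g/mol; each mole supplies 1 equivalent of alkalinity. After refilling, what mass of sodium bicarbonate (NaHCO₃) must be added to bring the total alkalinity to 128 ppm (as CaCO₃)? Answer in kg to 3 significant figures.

Volume: 929 m³ = 929,000 L.
After draining 44% and refilling: 138 × 0.56 + 7 × 0.44 = 80.36 ppm.
Deficit to target: 128 − 80.36 = 47.64 mg/L.
As CaCO₃: 47.64 mg/L × 929,000 L = 44,260 g; ÷ 50 g/eq ÷ 1 = 885.2 mol NaHCO₃.
Mass: 885.2 × 84 = 74,350 g.

74.4 kg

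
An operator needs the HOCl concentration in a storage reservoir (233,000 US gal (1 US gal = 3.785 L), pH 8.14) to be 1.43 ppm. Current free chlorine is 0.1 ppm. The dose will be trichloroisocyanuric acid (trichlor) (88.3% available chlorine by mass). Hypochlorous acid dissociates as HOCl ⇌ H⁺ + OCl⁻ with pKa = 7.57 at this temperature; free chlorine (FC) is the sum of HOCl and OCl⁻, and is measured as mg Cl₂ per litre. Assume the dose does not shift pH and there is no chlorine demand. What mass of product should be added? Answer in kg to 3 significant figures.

6.63 kg

Volume: 233,000 US gal × 3.785 L/gal = 881,905 L.
[OCl⁻]/[HOCl] = 10^(pH − pKa) = 10^(8.14 − 7.57) = 3.715; fraction as HOCl = 1/(1 + 3.715) = 0.2121.
Free chlorine required for 1.43 ppm HOCl: 1.43 / 0.2121 = 6.743 ppm.
FC to add: 6.743 − 0.1 = 6.643 mg/L as Cl₂.
Cl₂ equivalent: 6.643 mg/L × 881,905 L = 5858 g.
Product at 88.3% available Cl: 5858 / 0.883 = 6635 g.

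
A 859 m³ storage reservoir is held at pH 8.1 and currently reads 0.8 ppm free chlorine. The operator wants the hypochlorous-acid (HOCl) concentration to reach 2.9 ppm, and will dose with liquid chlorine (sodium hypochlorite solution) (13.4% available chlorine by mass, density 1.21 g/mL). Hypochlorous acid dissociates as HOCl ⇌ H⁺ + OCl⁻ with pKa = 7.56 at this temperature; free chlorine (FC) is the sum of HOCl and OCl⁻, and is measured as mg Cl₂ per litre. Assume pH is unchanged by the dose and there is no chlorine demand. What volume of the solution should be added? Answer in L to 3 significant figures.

64.4 L

Volume: 859 m³ = 859,000 L.
[OCl⁻]/[HOCl] = 10^(pH − pKa) = 10^(8.1 − 7.56) = 3.467; fraction as HOCl = 1/(1 + 3.467) = 0.2238.
Free chlorine required for 2.9 ppm HOCl: 2.9 / 0.2238 = 12.96 ppm.
FC to add: 12.96 − 0.8 = 12.16 mg/L as Cl₂.
Cl₂ equivalent: 12.16 mg/L × 859,000 L = 10,440 g.
Product at 13.4% available Cl: 10,440 / 0.134 = 77,920 g.
Volume: 77,920 g ÷ 1.21 g/mL = 64,400 mL.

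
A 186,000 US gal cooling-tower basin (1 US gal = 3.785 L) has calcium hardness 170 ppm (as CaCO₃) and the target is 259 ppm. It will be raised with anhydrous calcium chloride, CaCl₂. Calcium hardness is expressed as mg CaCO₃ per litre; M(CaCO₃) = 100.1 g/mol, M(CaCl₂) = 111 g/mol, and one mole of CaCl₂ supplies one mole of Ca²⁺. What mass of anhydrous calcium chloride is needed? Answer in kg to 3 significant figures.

69.5 kg

Volume: 186,000 US gal × 3.785 L/gal = 704,010 L.
Hardness to add: (259 − 170) = 89 mg/L as CaCO₃ × 704,010 L = 62,660 g as CaCO₃.
Moles of Ca²⁺ (1 mol Ca²⁺ ≡ 1 mol CaCO₃): 62,660 / 100.1 g/mol = 625.9 mol.
Mass of CaCl₂: 625.9 × 111 = 69,480 g.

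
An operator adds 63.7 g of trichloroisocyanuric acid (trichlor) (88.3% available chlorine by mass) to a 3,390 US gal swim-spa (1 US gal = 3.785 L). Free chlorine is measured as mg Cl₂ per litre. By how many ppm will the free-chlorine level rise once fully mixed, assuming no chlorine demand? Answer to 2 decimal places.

4.38 ppm

Volume: 3,390 US gal × 3.785 L/gal = 12,831 L.
Available chlorine delivered: 63.7 g × 0.883 = 56.25 g as Cl₂.
Concentration rise: 56.25 g / 12,831 L = 4.384 mg/L = 4.38 ppm.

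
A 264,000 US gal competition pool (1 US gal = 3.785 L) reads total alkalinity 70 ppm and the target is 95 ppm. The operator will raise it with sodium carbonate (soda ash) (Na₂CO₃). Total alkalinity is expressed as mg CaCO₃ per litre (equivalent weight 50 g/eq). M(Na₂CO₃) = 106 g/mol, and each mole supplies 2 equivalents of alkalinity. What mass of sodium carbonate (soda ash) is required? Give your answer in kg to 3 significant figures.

26.5 kg

Volume: 264,000 US gal × 3.785 L/gal = 999,240 L.
Alkalinity to add: (95 − 70) = 25 mg/L as CaCO₃ × 999,240 L = 24,980 g as CaCO₃.
Equivalents: 24,980 g ÷ 50 g/eq = 499.6 eq.
Each mole of Na₂CO₃ supplies 2 eq, so 499.6 / 2 = 249.8 mol.
Mass: 249.8 mol × 106 g/mol = 26,480 g.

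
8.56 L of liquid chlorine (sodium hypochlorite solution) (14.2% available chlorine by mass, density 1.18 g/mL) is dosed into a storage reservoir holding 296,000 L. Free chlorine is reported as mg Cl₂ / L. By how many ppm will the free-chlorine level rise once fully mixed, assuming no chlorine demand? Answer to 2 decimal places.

Mass of solution: 8.56 L × 1000 mL/L × 1.18 g/mL = 10,100 g.
Available chlorine delivered: 10,100 g × 0.142 = 1434 g as Cl₂.
Concentration rise: 1434 g / 296,000 L = 4.846 mg/L = 4.85 ppm.

4.85 ppm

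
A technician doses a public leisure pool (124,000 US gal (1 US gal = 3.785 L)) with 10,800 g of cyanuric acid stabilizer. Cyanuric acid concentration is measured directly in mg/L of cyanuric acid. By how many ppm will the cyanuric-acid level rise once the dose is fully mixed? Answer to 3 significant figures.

23.0 ppm

Volume: 124,000 US gal × 3.785 L/gal = 469,340 L.
Rise: 10,800 g / 469,340 L × 1000 = 23.01 mg/L.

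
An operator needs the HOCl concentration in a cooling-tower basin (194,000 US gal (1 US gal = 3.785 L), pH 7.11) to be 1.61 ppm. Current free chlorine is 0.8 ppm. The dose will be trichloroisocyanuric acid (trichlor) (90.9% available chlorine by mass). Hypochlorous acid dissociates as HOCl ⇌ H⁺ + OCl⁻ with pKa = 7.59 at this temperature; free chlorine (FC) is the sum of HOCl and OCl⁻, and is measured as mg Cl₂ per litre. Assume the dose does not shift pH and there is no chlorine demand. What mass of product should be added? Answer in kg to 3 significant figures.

1.08 kg

Volume: 194,000 US gal × 3.785 L/gal = 734,290 L.
[OCl⁻]/[HOCl] = 10^(pH − pKa) = 10^(7.11 − 7.59) = 0.3311; fraction as HOCl = 1/(1 + 0.3311) = 0.7512.
Free chlorine required for 1.61 ppm HOCl: 1.61 / 0.7512 = 2.143 ppm.
FC to add: 2.143 − 0.8 = 1.343 mg/L as Cl₂.
Cl₂ equivalent: 1.343 mg/L × 734,290 L = 986.2 g.
Product at 90.9% available Cl: 986.2 / 0.909 = 1085 g.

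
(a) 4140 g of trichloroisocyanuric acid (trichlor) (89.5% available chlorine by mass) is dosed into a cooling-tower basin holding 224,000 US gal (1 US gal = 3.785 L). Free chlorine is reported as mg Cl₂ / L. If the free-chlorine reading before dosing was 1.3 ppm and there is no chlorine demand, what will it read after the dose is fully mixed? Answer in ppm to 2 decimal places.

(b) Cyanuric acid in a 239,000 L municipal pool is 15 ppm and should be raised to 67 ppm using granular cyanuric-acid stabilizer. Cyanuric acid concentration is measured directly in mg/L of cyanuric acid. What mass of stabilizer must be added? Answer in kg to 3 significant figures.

(a) Volume: 224,000 US gal × 3.785 L/gal = 847,840 L.
(a) Available chlorine delivered: 4140 g × 0.895 = 3705 g as Cl₂.
(a) Concentration rise: 3705 g / 847,840 L = 4.37 mg/L = 4.37 ppm.
(a) Final FC: 1.3 + 4.37 = 5.67 ppm.

(b) CYA to add: (67 − 15) = 52 mg/L × 239,000 L = 12,430 g cyanuric acid.

(a) 5.67 ppm; (b) 12.4 kg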